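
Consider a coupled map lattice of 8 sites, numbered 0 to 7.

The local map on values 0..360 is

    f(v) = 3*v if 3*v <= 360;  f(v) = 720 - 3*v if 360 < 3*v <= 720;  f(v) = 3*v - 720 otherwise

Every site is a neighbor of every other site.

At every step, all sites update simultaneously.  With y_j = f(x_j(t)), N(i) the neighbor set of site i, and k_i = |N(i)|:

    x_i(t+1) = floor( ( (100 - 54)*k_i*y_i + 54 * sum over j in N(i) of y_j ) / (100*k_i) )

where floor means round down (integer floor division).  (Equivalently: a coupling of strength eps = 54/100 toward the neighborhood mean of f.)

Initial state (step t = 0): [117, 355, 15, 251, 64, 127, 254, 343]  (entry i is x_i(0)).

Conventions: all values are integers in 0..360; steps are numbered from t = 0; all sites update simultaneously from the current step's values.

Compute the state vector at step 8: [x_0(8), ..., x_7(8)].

Answer: [298, 291, 299, 311, 311, 295, 302, 324]

Derivation:
t=0: [117, 355, 15, 251, 64, 127, 254, 343]
t=1: [262, 259, 144, 140, 201, 257, 143, 246]
t=2: [116, 113, 201, 206, 136, 111, 203, 98]
t=3: [284, 280, 195, 189, 270, 278, 193, 263]
t=4: [124, 119, 125, 132, 108, 117, 127, 100]
t=5: [340, 344, 339, 331, 331, 341, 337, 322]
t=6: [291, 296, 290, 281, 281, 293, 288, 271]
t=7: [144, 150, 143, 132, 132, 146, 140, 121]
t=8: [298, 291, 299, 311, 311, 295, 302, 324]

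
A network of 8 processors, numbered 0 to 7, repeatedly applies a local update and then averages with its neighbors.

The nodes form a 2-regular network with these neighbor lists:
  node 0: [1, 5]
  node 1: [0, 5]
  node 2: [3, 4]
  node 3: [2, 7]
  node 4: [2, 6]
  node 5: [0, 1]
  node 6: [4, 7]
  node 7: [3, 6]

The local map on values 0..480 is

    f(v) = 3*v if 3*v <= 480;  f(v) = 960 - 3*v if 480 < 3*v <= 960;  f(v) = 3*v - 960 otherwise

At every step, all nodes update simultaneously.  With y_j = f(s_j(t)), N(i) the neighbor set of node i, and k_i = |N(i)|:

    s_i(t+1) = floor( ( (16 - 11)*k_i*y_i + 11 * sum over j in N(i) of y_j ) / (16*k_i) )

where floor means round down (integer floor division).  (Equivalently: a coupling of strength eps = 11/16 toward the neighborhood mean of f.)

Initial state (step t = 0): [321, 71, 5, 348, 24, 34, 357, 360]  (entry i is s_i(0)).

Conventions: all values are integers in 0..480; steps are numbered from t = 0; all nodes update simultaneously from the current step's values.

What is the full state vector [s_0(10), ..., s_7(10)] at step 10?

Answer: [103, 102, 388, 383, 321, 103, 331, 332]

Derivation:
t=0: [321, 71, 5, 348, 24, 34, 357, 360]
t=1: [109, 102, 58, 72, 65, 106, 100, 104]
t=2: [316, 317, 195, 234, 223, 316, 268, 274]
t=3: [10, 11, 305, 256, 273, 10, 196, 185]
t=4: [31, 30, 128, 214, 187, 31, 303, 320]
t=5: [91, 92, 366, 231, 274, 91, 153, 126]
t=6: [274, 273, 182, 260, 248, 274, 320, 367]
t=7: [139, 138, 265, 247, 209, 139, 122, 105]
t=8: [415, 416, 241, 233, 286, 415, 337, 299]
t=9: [286, 285, 198, 184, 130, 286, 72, 126]
t=10: [103, 102, 388, 383, 321, 103, 331, 332]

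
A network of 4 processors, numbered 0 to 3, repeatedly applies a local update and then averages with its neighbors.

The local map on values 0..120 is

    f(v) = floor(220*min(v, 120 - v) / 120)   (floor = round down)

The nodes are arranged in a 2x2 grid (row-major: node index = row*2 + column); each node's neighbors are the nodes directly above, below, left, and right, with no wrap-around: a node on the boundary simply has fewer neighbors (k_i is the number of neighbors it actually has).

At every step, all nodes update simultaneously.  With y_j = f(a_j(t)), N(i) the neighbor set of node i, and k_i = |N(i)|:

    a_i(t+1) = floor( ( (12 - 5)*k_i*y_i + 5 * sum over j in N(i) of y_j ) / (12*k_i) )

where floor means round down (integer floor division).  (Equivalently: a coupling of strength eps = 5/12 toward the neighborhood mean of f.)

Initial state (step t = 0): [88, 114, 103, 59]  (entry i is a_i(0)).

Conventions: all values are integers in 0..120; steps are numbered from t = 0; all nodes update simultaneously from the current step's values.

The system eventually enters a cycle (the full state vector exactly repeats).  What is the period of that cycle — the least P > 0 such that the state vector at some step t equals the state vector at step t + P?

Simulating step by step:
t=0: [88, 114, 103, 59]
t=1: [42, 41, 52, 71]
t=2: [80, 78, 90, 87]
t=3: [70, 72, 59, 62]
t=4: [93, 92, 104, 102]
t=5: [45, 46, 34, 35]
t=6: [78, 79, 66, 67]
t=7: [81, 80, 94, 92]
t=8: [66, 68, 52, 54]
t=9: [97, 96, 96, 97]
t=10: [42, 43, 43, 42]
t=11: [77, 77, 77, 77]
t=12: [78, 78, 78, 78]
t=13: [77, 77, 77, 77]

Answer: 2
Key observation: The state at step 11, [77, 77, 77, 77], reappears at step 13 — and no state repeats earlier — so the cycle the system enters has period 2.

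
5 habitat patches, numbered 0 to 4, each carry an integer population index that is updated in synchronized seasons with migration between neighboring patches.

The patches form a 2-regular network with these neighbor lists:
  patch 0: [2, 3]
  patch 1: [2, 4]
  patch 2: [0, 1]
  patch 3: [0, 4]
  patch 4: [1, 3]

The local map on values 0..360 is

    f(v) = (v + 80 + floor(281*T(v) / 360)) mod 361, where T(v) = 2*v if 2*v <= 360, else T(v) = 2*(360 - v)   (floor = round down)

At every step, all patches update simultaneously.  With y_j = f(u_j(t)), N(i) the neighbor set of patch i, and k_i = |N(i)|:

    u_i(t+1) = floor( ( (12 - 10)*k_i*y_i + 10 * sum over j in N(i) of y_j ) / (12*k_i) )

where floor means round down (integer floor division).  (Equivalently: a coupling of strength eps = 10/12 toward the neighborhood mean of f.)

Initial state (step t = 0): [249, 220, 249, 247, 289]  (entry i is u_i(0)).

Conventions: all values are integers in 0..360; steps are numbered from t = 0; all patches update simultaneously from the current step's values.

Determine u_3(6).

Answer: u_3(6) = 190

Derivation:
t=0: [249, 220, 249, 247, 289]
t=1: [141, 134, 147, 131, 144]
t=2: [75, 86, 75, 78, 62]
t=3: [274, 262, 283, 259, 280]
t=4: [128, 124, 128, 126, 132]
t=5: [43, 48, 41, 49, 41]
t=6: [194, 187, 194, 190, 200]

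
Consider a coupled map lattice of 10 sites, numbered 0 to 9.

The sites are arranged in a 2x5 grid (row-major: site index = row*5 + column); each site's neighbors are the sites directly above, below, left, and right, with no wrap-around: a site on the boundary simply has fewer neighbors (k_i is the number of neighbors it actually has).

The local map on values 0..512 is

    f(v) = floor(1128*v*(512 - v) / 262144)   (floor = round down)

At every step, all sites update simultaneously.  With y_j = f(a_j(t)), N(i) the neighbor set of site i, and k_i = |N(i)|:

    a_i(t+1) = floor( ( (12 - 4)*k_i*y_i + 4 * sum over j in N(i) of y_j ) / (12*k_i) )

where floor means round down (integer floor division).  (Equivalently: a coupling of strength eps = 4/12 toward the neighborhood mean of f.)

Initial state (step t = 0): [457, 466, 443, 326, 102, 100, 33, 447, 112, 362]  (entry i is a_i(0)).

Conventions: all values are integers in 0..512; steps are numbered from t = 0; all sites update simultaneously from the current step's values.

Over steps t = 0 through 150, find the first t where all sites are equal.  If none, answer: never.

Simulating step by step:
t=0: [457, 466, 443, 326, 102, 100, 33, 447, 112, 362]  (not all equal)
t=1: [116, 95, 140, 229, 201, 147, 89, 126, 196, 217]  (not all equal)
t=2: [198, 178, 222, 269, 270, 213, 175, 211, 262, 272]  (not all equal)
t=3: [266, 258, 274, 280, 280, 269, 257, 272, 280, 280]  (not all equal)
t=4: [281, 280, 280, 279, 279, 281, 280, 280, 279, 279]  (not all equal)
t=5: [279, 279, 279, 279, 279, 279, 279, 279, 279, 279]  (all equal)

Answer: 5
Key observation: Synchronization is absorbing here: once all sites are equal they stay equal, and step 5 is the first all-equal step.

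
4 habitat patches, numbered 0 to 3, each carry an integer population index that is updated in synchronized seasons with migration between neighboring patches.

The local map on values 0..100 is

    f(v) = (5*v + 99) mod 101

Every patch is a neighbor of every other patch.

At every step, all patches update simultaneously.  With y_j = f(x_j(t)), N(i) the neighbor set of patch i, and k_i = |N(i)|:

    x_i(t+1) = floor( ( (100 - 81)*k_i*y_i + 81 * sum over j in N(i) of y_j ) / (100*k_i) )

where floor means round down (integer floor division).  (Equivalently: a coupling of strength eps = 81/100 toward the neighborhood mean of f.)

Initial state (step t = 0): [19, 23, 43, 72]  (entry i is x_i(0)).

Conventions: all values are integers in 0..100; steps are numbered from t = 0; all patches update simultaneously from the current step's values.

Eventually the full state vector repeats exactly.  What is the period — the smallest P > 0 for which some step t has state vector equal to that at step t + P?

Simulating step by step:
t=0: [19, 23, 43, 72]
t=1: [38, 45, 45, 41]
t=2: [28, 33, 33, 35]
t=3: [59, 57, 57, 57]
t=4: [82, 83, 83, 83]
t=5: [8, 7, 7, 7]
t=6: [33, 34, 34, 34]
t=7: [66, 65, 65, 65]
t=8: [20, 21, 21, 21]
t=9: [20, 27, 27, 27]
t=10: [44, 49, 49, 49]
t=11: [36, 34, 34, 34]
t=12: [68, 69, 69, 69]
t=13: [39, 38, 38, 38]
t=14: [87, 88, 88, 88]
t=15: [33, 32, 32, 32]
t=16: [57, 58, 58, 58]
t=17: [85, 84, 84, 84]
t=18: [14, 15, 15, 15]
t=19: [72, 71, 71, 71]
t=20: [50, 51, 51, 51]
t=21: [50, 49, 49, 49]
t=22: [41, 42, 42, 42]
t=23: [5, 4, 4, 4]
t=24: [18, 19, 19, 19]
t=25: [92, 91, 91, 91]
t=26: [49, 50, 50, 50]
t=27: [45, 44, 44, 44]
t=28: [16, 17, 17, 17]
t=29: [82, 81, 81, 81]
t=30: [81, 74, 74, 74]
t=31: [71, 74, 74, 74]
t=32: [62, 60, 60, 60]
t=33: [78, 71, 71, 71]
t=34: [56, 59, 59, 59]
t=35: [88, 86, 86, 86]
t=36: [25, 26, 26, 26]
t=37: [26, 25, 25, 25]
t=38: [22, 23, 23, 23]
t=39: [11, 10, 10, 10]
t=40: [48, 49, 49, 49]
t=41: [40, 39, 39, 39]
t=42: [92, 93, 93, 93]
t=43: [58, 57, 57, 57]
t=44: [81, 82, 82, 82]
t=45: [22, 29, 29, 29]
t=46: [35, 32, 32, 32]
t=47: [59, 61, 61, 61]
t=48: [17, 24, 24, 24]
t=49: [29, 34, 34, 34]
t=50: [62, 60, 60, 60]

Answer: 18
Key observation: The state at step 32, [62, 60, 60, 60], reappears at step 50 — and no state repeats earlier — so the cycle the system enters has period 18.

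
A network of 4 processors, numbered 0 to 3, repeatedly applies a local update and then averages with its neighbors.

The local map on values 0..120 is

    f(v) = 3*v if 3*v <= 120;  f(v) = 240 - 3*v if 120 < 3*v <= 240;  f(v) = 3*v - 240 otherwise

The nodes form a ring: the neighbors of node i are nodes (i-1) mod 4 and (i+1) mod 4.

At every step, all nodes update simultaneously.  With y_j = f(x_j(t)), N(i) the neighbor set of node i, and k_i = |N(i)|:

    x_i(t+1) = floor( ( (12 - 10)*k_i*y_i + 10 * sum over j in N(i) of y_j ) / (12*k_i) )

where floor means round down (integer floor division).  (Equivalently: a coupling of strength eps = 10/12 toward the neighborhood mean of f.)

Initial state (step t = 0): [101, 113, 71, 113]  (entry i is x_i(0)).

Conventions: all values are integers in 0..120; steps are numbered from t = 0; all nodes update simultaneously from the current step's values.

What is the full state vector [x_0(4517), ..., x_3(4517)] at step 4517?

Simulating step by step:
t=0: [101, 113, 71, 113]
t=1: [93, 54, 87, 54]
t=2: [71, 38, 68, 38]
t=3: [99, 45, 101, 45]
t=4: [97, 67, 98, 67]
t=5: [41, 50, 41, 50]
t=6: [94, 112, 94, 112]
t=7: [87, 51, 87, 51]
t=8: [76, 32, 76, 32]
t=9: [82, 26, 82, 26]
t=10: [66, 18, 66, 18]
t=11: [52, 44, 52, 44]
t=12: [104, 88, 104, 88]
t=13: [32, 64, 32, 64]
t=14: [56, 88, 56, 88]
t=15: [32, 64, 32, 64]

Answer: [32, 64, 32, 64]
Key observation: The state at step 13, [32, 64, 32, 64], reappears at step 15: the system is in a cycle of period 2 from step 13 on.  Therefore the state at step 4517 equals the state at step 13 + ((4517 - 13) mod 2) = 13, which is [32, 64, 32, 64].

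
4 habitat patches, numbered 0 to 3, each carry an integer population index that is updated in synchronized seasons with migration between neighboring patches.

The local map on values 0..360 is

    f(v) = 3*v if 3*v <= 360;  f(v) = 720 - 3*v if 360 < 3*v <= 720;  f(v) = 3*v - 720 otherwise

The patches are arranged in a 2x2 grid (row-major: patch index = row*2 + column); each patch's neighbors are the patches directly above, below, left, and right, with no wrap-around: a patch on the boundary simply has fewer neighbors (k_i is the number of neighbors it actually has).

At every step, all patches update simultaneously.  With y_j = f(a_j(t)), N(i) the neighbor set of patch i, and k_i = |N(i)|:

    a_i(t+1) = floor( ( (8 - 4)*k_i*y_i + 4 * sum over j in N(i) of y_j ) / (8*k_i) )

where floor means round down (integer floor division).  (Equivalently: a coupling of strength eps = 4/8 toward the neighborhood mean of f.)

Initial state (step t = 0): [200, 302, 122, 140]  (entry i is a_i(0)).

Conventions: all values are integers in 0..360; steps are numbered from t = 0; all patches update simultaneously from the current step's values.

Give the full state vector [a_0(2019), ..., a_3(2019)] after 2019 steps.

Answer: [90, 90, 90, 90]
Key observation: The state at step 4, [270, 270, 270, 270], reappears at step 6: the system is in a cycle of period 2 from step 4 on.  Therefore the state at step 2019 equals the state at step 4 + ((2019 - 4) mod 2) = 5, which is [90, 90, 90, 90].

Derivation:
t=0: [200, 302, 122, 140]
t=1: [195, 198, 282, 285]
t=2: [130, 130, 130, 130]
t=3: [330, 330, 330, 330]
t=4: [270, 270, 270, 270]
t=5: [90, 90, 90, 90]
t=6: [270, 270, 270, 270]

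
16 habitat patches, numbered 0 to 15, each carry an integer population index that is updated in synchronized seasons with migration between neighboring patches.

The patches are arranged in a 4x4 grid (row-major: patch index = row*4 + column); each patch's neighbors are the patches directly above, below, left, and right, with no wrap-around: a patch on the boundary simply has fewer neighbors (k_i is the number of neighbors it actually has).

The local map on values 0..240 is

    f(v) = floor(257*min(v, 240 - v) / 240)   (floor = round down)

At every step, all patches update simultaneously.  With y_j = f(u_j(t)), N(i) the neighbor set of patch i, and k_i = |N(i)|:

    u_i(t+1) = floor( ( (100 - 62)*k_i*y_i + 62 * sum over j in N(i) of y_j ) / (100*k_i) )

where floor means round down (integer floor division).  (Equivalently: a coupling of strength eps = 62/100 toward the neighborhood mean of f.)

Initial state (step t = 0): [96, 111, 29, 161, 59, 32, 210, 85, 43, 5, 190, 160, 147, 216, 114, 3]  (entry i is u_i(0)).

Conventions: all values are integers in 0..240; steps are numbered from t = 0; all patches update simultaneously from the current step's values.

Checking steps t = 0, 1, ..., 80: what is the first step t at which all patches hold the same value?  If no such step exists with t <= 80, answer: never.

Simulating step by step:
t=0: [96, 111, 29, 161, 59, 32, 210, 85, 43, 5, 190, 160, 147, 216, 114, 3]  (not all equal)
t=1: [94, 79, 60, 69, 61, 46, 44, 76, 51, 26, 57, 62, 59, 56, 63, 65]  (not all equal)
t=2: [84, 75, 66, 72, 66, 53, 57, 69, 52, 44, 55, 68, 58, 54, 64, 67]  (not all equal)
t=3: [80, 74, 71, 73, 67, 61, 63, 71, 57, 52, 60, 69, 58, 58, 64, 70]  (not all equal)
t=4: [78, 76, 75, 76, 70, 66, 69, 73, 62, 59, 65, 71, 61, 61, 67, 71]  (not all equal)
t=5: [79, 78, 78, 79, 73, 71, 73, 77, 66, 65, 70, 74, 65, 65, 70, 74]  (not all equal)
t=6: [81, 81, 82, 83, 77, 76, 78, 80, 71, 71, 74, 78, 69, 70, 74, 77]  (not all equal)
t=7: [84, 85, 86, 86, 81, 81, 83, 84, 76, 76, 79, 82, 74, 75, 78, 81]  (not all equal)
t=8: [88, 89, 90, 91, 85, 86, 87, 89, 81, 82, 84, 86, 79, 80, 83, 85]  (not all equal)
t=9: [93, 94, 95, 96, 90, 91, 93, 94, 86, 87, 89, 91, 84, 85, 88, 90]  (not all equal)
t=10: [98, 99, 100, 101, 96, 97, 98, 99, 92, 93, 95, 97, 90, 91, 94, 95]  (not all equal)
t=11: [104, 105, 106, 107, 101, 102, 104, 105, 98, 99, 101, 102, 96, 97, 99, 101]  (not all equal)
t=12: [110, 111, 112, 113, 108, 109, 110, 111, 104, 106, 108, 109, 102, 104, 106, 107]  (not all equal)
t=13: [116, 117, 118, 119, 114, 115, 117, 118, 111, 113, 114, 115, 110, 111, 113, 114]  (not all equal)
t=14: [123, 124, 125, 126, 121, 123, 124, 125, 119, 120, 122, 123, 117, 119, 120, 122]  (not all equal)
t=15: [125, 124, 123, 122, 126, 125, 124, 123, 126, 126, 126, 125, 126, 127, 126, 126]  (not all equal)
t=16: [123, 123, 124, 125, 122, 123, 123, 124, 122, 122, 122, 123, 121, 121, 121, 122]  (not all equal)
t=17: [125, 124, 124, 123, 125, 125, 124, 124, 126, 126, 125, 125, 126, 126, 126, 126]  (not all equal)
t=18: [123, 123, 124, 124, 122, 123, 123, 124, 122, 122, 122, 123, 122, 122, 122, 122]  (not all equal)
t=19: [125, 124, 124, 124, 125, 125, 124, 124, 126, 125, 125, 125, 126, 126, 126, 125]  (not all equal)
t=20: [123, 123, 124, 124, 122, 123, 123, 123, 122, 122, 123, 123, 122, 122, 122, 122]  (not all equal)
t=21: [125, 124, 124, 124, 125, 125, 124, 124, 126, 125, 125, 125, 126, 126, 125, 125]  (not all equal)
t=22: [123, 123, 124, 124, 122, 123, 123, 123, 122, 122, 123, 123, 122, 122, 122, 123]  (not all equal)
t=23: [125, 124, 124, 124, 125, 125, 124, 124, 126, 125, 125, 125, 126, 126, 125, 125]  (not all equal)

Answer: never
Key observation: The state at step 21 reappears at step 23 — the system is in a cycle of period 2 from step 21 on.  No step 0..23 is synchronized, and the cycle repeats forever, so no step up to 80 (or ever) has all patches equal.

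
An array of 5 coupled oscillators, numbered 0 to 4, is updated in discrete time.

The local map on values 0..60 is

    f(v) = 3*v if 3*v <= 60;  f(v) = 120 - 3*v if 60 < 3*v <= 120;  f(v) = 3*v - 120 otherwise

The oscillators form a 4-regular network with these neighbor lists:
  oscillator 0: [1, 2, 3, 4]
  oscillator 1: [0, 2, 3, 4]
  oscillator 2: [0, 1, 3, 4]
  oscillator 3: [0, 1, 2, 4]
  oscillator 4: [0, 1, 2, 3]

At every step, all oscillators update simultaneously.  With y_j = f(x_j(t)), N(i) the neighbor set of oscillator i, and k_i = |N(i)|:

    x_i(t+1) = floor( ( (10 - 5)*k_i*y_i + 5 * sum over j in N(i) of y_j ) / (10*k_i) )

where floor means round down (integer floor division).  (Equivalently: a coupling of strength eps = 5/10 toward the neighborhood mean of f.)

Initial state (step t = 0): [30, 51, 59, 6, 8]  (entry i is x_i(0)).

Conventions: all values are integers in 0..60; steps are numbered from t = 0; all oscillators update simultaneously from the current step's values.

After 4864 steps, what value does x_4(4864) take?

Simulating step by step:
t=0: [30, 51, 59, 6, 8]
t=1: [31, 32, 41, 27, 29]
t=2: [25, 24, 16, 30, 28]
t=3: [42, 43, 43, 37, 39]
t=4: [6, 7, 7, 7, 5]
t=5: [18, 19, 19, 19, 17]
t=6: [54, 55, 55, 55, 53]
t=7: [42, 43, 43, 43, 41]
t=8: [6, 7, 7, 7, 5]

Answer: x_4(4864) = 5
Key observation: The state at step 4, [6, 7, 7, 7, 5], reappears at step 8: the system is in a cycle of period 4 from step 4 on.  Therefore the state at step 4864 equals the state at step 4 + ((4864 - 4) mod 4) = 4, which is [6, 7, 7, 7, 5].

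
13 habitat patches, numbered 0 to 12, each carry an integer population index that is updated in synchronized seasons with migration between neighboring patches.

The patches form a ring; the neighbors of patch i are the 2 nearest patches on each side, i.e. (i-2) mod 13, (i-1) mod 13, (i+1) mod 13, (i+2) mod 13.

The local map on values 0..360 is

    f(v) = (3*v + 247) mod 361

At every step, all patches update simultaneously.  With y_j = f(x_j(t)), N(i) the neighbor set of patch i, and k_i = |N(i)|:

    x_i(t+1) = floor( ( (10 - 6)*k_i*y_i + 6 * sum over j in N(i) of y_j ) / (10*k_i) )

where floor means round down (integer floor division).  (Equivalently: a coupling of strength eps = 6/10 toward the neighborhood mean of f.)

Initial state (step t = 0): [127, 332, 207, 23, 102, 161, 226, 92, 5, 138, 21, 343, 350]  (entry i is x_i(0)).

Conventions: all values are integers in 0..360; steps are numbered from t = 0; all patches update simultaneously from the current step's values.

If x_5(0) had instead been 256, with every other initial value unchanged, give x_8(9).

Answer: x_8(9) = 194
Key observation: This trace re-runs the system from the modified initial state.

Derivation:
t=0: [127, 332, 207, 23, 102, 256, 226, 92, 5, 138, 21, 343, 350]
t=1: [213, 205, 198, 245, 220, 248, 217, 223, 251, 259, 269, 240, 225]
t=2: [171, 167, 159, 210, 197, 229, 209, 231, 261, 278, 286, 247, 212]
t=3: [83, 63, 51, 115, 124, 180, 188, 241, 235, 265, 172, 193, 117]
t=4: [122, 126, 120, 157, 166, 149, 155, 204, 196, 221, 150, 151, 148]
t=5: [277, 283, 232, 272, 202, 263, 231, 202, 197, 213, 279, 301, 310]
t=6: [201, 157, 214, 238, 216, 248, 191, 174, 123, 112, 66, 119, 103]
t=7: [195, 252, 201, 240, 185, 191, 150, 145, 169, 183, 170, 191, 199]
t=8: [138, 203, 158, 186, 153, 186, 214, 209, 127, 102, 62, 90, 127]
t=9: [257, 205, 273, 171, 241, 145, 193, 167, 194, 173, 161, 187, 206]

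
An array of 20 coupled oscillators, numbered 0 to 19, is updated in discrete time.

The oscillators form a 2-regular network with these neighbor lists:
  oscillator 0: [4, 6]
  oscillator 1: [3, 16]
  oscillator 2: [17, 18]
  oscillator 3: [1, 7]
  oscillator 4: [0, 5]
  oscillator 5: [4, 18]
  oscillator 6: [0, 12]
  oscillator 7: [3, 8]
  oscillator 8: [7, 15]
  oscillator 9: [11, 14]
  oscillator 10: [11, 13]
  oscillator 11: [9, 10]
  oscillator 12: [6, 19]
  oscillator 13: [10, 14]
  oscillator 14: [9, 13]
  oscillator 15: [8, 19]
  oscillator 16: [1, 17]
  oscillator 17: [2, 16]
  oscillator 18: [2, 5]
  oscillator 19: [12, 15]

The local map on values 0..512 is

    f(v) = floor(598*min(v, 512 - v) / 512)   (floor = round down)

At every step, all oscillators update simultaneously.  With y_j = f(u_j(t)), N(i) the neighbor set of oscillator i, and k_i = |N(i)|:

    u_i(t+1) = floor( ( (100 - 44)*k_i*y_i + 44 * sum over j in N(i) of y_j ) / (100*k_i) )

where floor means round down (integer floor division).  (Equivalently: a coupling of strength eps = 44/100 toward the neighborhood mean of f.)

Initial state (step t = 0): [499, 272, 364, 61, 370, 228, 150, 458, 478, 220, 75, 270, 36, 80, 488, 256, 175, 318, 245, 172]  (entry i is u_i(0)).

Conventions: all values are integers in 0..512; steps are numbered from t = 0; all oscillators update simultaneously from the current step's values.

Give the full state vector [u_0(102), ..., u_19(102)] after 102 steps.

Answer: [254, 254, 254, 253, 254, 254, 254, 253, 253, 297, 297, 297, 254, 297, 297, 253, 254, 254, 254, 254]
Key observation: The state at step 21, [294, 294, 294, 294, 294, 294, 294, 295, 295, 255, 255, 255, 294, 255, 255, 294, 294, 294, 294, 294], reappears at step 25: the system is in a cycle of period 4 from step 21 on.  Therefore the state at step 102 equals the state at step 21 + ((102 - 21) mod 4) = 22, which is [254, 254, 254, 253, 254, 254, 254, 253, 253, 297, 297, 297, 254, 297, 297, 253, 254, 254, 254, 254].

Derivation:
t=0: [499, 272, 364, 61, 370, 228, 150, 458, 478, 220, 75, 270, 36, 80, 488, 256, 175, 318, 245, 172]
t=1: [83, 217, 208, 115, 154, 248, 110, 59, 101, 211, 131, 233, 106, 77, 92, 220, 225, 209, 256, 187]
t=2: [121, 228, 254, 145, 184, 267, 119, 93, 136, 221, 165, 240, 145, 107, 133, 217, 256, 247, 284, 205]
t=3: [156, 251, 287, 176, 213, 265, 145, 132, 167, 240, 196, 255, 177, 145, 170, 229, 289, 292, 277, 226]
t=4: [193, 266, 263, 213, 242, 276, 180, 174, 201, 265, 230, 278, 210, 188, 209, 250, 266, 258, 274, 251]
t=5: [234, 278, 288, 246, 267, 276, 221, 219, 239, 275, 258, 275, 247, 235, 248, 278, 288, 292, 279, 282]
t=6: [272, 273, 262, 276, 280, 276, 267, 267, 272, 278, 286, 280, 277, 282, 282, 273, 262, 258, 270, 273]
t=7: [279, 280, 290, 278, 273, 275, 282, 282, 281, 271, 265, 269, 277, 266, 269, 279, 289, 293, 282, 277]
t=8: [272, 268, 260, 271, 276, 274, 270, 269, 269, 281, 286, 283, 272, 286, 283, 271, 261, 256, 267, 273]
t=9: [279, 285, 293, 282, 276, 278, 281, 282, 282, 268, 263, 266, 280, 263, 266, 281, 292, 296, 285, 279]
t=10: [272, 263, 256, 267, 273, 271, 269, 268, 268, 285, 289, 287, 270, 289, 287, 269, 257, 253, 264, 270]
t=11: [280, 290, 295, 286, 279, 282, 282, 284, 283, 263, 260, 262, 282, 260, 262, 283, 295, 296, 289, 282]
t=12: [270, 258, 254, 262, 270, 267, 268, 265, 266, 290, 293, 291, 268, 293, 291, 267, 254, 252, 260, 267]
t=13: [282, 294, 295, 291, 282, 286, 283, 288, 287, 258, 255, 257, 284, 255, 257, 286, 295, 294, 292, 285]
t=14: [267, 254, 253, 257, 266, 262, 267, 260, 262, 296, 297, 296, 266, 297, 296, 263, 253, 253, 256, 264]
t=15: [286, 296, 295, 296, 287, 291, 286, 294, 291, 252, 251, 251, 287, 251, 251, 290, 295, 295, 296, 288]
t=16: [262, 252, 252, 252, 261, 257, 262, 254, 257, 293, 293, 293, 262, 293, 293, 259, 252, 253, 253, 260]
t=17: [291, 294, 294, 294, 293, 295, 291, 295, 296, 255, 255, 255, 291, 255, 255, 295, 294, 294, 295, 293]
t=18: [257, 254, 253, 253, 255, 253, 258, 253, 252, 297, 297, 297, 257, 297, 297, 253, 254, 254, 253, 255]
t=19: [296, 295, 295, 295, 296, 295, 296, 294, 294, 251, 251, 251, 296, 251, 251, 295, 296, 295, 295, 296]
t=20: [252, 252, 253, 253, 252, 252, 252, 253, 253, 293, 293, 293, 252, 293, 293, 253, 252, 252, 253, 252]
t=21: [294, 294, 294, 294, 294, 294, 294, 295, 295, 255, 255, 255, 294, 255, 255, 294, 294, 294, 294, 294]
t=22: [254, 254, 254, 253, 254, 254, 254, 253, 253, 297, 297, 297, 254, 297, 297, 253, 254, 254, 254, 254]
t=23: [296, 295, 296, 295, 296, 296, 296, 295, 295, 251, 251, 251, 296, 251, 251, 295, 296, 296, 296, 295]
t=24: [252, 252, 252, 253, 252, 252, 252, 253, 253, 293, 293, 293, 252, 293, 293, 253, 252, 252, 252, 252]
t=25: [294, 294, 294, 294, 294, 294, 294, 295, 295, 255, 255, 255, 294, 255, 255, 294, 294, 294, 294, 294]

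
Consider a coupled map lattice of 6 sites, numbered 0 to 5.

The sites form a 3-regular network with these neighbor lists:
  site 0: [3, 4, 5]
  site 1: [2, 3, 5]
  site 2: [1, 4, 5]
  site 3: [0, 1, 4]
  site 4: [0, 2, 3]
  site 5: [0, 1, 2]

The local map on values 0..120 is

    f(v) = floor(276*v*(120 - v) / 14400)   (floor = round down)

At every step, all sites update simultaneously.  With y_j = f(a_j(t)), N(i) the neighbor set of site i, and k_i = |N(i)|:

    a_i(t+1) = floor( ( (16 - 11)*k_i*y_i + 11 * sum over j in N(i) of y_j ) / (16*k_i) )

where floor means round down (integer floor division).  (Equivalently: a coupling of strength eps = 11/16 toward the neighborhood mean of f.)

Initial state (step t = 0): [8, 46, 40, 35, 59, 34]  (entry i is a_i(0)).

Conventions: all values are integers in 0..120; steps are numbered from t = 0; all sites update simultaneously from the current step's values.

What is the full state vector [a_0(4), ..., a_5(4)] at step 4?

Simulating step by step:
t=0: [8, 46, 40, 35, 59, 34]
t=1: [46, 60, 62, 52, 52, 50]
t=2: [66, 67, 67, 67, 66, 67]
t=3: [68, 68, 68, 68, 68, 68]
t=4: [67, 67, 67, 67, 67, 67]

Answer: [67, 67, 67, 67, 67, 67]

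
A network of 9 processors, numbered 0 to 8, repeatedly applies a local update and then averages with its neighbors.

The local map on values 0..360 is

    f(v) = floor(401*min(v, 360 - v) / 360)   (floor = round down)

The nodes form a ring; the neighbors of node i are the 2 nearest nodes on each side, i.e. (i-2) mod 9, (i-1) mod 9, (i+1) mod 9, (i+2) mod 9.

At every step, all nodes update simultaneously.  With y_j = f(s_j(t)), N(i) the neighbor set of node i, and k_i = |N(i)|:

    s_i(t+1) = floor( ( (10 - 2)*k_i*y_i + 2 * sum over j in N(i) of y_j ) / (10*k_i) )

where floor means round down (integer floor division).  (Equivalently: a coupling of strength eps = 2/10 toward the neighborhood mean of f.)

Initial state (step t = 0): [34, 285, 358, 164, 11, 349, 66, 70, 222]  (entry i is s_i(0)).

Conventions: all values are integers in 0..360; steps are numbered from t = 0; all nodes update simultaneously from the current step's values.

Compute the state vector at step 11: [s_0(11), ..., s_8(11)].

Simulating step by step:
t=0: [34, 285, 358, 164, 11, 349, 66, 70, 222]
t=1: [45, 85, 17, 151, 23, 26, 71, 75, 135]
t=2: [57, 94, 31, 142, 34, 40, 77, 81, 135]
t=3: [69, 103, 45, 137, 45, 53, 84, 89, 137]
t=4: [81, 112, 59, 135, 57, 66, 92, 98, 140]
t=5: [94, 122, 73, 136, 69, 79, 101, 108, 145]
t=6: [108, 132, 88, 139, 82, 92, 111, 119, 152]
t=7: [123, 144, 104, 145, 96, 106, 123, 131, 161]
t=8: [139, 157, 120, 153, 111, 121, 137, 144, 172]
t=9: [156, 171, 137, 164, 127, 137, 152, 159, 184]
t=10: [174, 187, 155, 177, 145, 155, 168, 176, 192]
t=11: [191, 191, 174, 192, 165, 174, 185, 193, 188]

Answer: [191, 191, 174, 192, 165, 174, 185, 193, 188]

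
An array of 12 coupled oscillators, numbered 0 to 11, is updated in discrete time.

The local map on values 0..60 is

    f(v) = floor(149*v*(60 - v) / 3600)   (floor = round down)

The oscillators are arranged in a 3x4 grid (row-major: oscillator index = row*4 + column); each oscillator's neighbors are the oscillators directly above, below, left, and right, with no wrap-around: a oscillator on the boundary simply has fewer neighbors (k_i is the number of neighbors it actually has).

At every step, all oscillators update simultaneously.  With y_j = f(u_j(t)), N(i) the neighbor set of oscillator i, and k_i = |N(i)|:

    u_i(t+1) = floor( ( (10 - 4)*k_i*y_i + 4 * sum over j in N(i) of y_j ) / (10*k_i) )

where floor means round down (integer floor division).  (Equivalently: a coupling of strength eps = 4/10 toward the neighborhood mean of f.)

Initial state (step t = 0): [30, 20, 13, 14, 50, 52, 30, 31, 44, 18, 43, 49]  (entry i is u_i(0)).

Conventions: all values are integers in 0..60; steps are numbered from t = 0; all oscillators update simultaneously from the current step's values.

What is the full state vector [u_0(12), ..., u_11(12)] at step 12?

Answer: [36, 36, 36, 36, 36, 36, 36, 36, 36, 36, 36, 36]

Derivation:
t=0: [30, 20, 13, 14, 50, 52, 30, 31, 44, 18, 43, 49]
t=1: [32, 30, 27, 28, 23, 22, 33, 33, 27, 28, 30, 26]
t=2: [36, 36, 36, 36, 35, 34, 35, 36, 36, 36, 36, 36]
t=3: [35, 35, 35, 35, 35, 35, 35, 35, 35, 35, 35, 35]
t=4: [36, 36, 36, 36, 36, 36, 36, 36, 36, 36, 36, 36]
t=5: [35, 35, 35, 35, 35, 35, 35, 35, 35, 35, 35, 35]
t=6: [36, 36, 36, 36, 36, 36, 36, 36, 36, 36, 36, 36]
t=7: [35, 35, 35, 35, 35, 35, 35, 35, 35, 35, 35, 35]
t=8: [36, 36, 36, 36, 36, 36, 36, 36, 36, 36, 36, 36]
t=9: [35, 35, 35, 35, 35, 35, 35, 35, 35, 35, 35, 35]
t=10: [36, 36, 36, 36, 36, 36, 36, 36, 36, 36, 36, 36]
t=11: [35, 35, 35, 35, 35, 35, 35, 35, 35, 35, 35, 35]
t=12: [36, 36, 36, 36, 36, 36, 36, 36, 36, 36, 36, 36]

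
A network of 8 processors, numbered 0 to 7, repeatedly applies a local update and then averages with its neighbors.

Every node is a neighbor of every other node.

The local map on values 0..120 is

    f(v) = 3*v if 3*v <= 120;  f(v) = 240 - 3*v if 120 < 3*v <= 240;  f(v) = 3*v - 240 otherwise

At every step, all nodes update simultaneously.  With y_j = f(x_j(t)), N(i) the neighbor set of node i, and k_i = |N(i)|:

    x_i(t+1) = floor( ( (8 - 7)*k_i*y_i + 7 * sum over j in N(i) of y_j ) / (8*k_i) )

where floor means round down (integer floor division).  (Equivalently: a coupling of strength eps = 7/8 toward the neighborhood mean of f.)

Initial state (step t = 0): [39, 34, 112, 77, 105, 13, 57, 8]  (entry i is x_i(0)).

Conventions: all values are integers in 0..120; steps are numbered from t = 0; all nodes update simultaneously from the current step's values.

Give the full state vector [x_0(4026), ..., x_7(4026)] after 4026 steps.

Answer: [42, 42, 42, 42, 42, 42, 42, 42]
Key observation: The state at step 1, [66, 66, 66, 66, 66, 66, 66, 66], reappears at step 5: the system is in a cycle of period 4 from step 1 on.  Therefore the state at step 4026 equals the state at step 1 + ((4026 - 1) mod 4) = 2, which is [42, 42, 42, 42, 42, 42, 42, 42].

Derivation:
t=0: [39, 34, 112, 77, 105, 13, 57, 8]
t=1: [66, 66, 66, 66, 66, 66, 66, 66]
t=2: [42, 42, 42, 42, 42, 42, 42, 42]
t=3: [114, 114, 114, 114, 114, 114, 114, 114]
t=4: [102, 102, 102, 102, 102, 102, 102, 102]
t=5: [66, 66, 66, 66, 66, 66, 66, 66]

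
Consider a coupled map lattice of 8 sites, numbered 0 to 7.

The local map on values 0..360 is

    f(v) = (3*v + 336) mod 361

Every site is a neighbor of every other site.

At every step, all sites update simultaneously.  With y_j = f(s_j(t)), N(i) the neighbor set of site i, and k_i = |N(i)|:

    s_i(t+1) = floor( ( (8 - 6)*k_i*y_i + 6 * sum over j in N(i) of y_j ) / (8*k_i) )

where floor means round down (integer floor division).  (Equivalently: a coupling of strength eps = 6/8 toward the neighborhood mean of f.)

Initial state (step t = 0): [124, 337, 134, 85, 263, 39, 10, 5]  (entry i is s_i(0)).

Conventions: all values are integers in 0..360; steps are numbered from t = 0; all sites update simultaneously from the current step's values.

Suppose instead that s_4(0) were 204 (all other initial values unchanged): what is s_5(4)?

Answer: s_5(4) = 127
Key observation: This trace re-runs the system from the modified initial state.

Derivation:
t=0: [124, 337, 134, 85, 204, 39, 10, 5]
t=1: [213, 201, 166, 196, 196, 177, 164, 214]
t=2: [196, 190, 175, 188, 188, 180, 175, 196]
t=3: [176, 173, 167, 172, 172, 169, 167, 176]
t=4: [130, 129, 126, 128, 128, 127, 126, 130]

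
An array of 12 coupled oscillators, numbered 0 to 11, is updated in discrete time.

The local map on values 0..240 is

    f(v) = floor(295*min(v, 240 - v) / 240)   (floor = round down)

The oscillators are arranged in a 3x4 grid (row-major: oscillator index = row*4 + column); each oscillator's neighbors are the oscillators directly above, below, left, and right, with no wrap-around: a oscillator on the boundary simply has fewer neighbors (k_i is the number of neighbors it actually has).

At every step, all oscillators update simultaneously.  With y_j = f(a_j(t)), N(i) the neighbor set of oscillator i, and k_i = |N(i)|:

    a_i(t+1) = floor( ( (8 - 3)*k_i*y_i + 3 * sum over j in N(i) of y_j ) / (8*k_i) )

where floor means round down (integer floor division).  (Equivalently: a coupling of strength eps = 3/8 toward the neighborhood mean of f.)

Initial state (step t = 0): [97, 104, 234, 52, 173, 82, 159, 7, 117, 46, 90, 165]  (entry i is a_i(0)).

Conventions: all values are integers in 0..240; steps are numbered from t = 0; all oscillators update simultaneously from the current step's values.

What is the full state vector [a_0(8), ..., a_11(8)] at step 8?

Answer: [116, 121, 130, 137, 117, 121, 129, 135, 120, 123, 128, 132]

Derivation:
t=0: [97, 104, 234, 52, 173, 82, 159, 7, 117, 46, 90, 165]
t=1: [113, 107, 40, 42, 96, 96, 82, 36, 115, 79, 99, 79]
t=2: [132, 120, 65, 49, 123, 115, 93, 58, 128, 108, 112, 91]
t=3: [136, 135, 89, 65, 140, 138, 111, 80, 137, 134, 130, 108]
t=4: [126, 125, 111, 88, 123, 126, 128, 104, 126, 129, 134, 126]
t=5: [140, 140, 133, 116, 141, 139, 135, 127, 139, 136, 132, 135]
t=6: [121, 123, 131, 139, 121, 124, 129, 136, 124, 126, 130, 131]
t=7: [145, 142, 133, 126, 145, 141, 135, 128, 142, 139, 135, 132]
t=8: [116, 121, 130, 137, 117, 121, 129, 135, 120, 123, 128, 132]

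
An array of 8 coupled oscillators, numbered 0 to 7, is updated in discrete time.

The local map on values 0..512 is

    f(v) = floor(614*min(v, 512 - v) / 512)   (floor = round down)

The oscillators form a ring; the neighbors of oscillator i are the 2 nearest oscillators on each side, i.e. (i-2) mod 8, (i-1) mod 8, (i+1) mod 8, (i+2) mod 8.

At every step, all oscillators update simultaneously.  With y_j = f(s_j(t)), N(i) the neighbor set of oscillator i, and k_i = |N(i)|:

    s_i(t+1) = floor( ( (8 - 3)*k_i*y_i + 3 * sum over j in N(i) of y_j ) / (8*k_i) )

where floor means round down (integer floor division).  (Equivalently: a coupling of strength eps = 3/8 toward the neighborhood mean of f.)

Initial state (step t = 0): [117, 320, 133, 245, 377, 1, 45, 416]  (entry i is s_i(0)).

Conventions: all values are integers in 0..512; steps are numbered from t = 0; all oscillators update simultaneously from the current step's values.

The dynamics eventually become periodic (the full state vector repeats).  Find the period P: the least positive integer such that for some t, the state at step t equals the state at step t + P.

Answer: 4
Key observation: The state at step 26, [305, 305, 305, 305, 305, 305, 305, 305], reappears at step 30 — and no state repeats earlier — so the cycle the system enters has period 4.

Derivation:
t=0: [117, 320, 133, 245, 377, 1, 45, 416]
t=1: [139, 210, 176, 234, 148, 58, 72, 111]
t=2: [167, 230, 213, 241, 171, 106, 104, 136]
t=3: [201, 256, 250, 261, 202, 152, 142, 169]
t=4: [242, 289, 289, 284, 240, 199, 187, 210]
t=5: [275, 268, 271, 269, 273, 245, 239, 252]
t=6: [287, 291, 288, 290, 287, 292, 287, 297]
t=7: [267, 265, 267, 266, 268, 263, 267, 260]
t=8: [294, 295, 293, 294, 293, 297, 294, 299]
t=9: [260, 259, 261, 260, 261, 258, 260, 256]
t=10: [302, 303, 301, 302, 301, 303, 302, 305]
t=11: [250, 250, 252, 251, 252, 250, 250, 248]
t=12: [299, 299, 301, 300, 301, 299, 299, 297]
t=13: [255, 254, 253, 254, 253, 254, 255, 256]
t=14: [304, 304, 303, 303, 303, 304, 304, 306]
t=15: [248, 249, 249, 249, 249, 249, 248, 247]
t=16: [297, 297, 297, 298, 297, 297, 297, 296]
t=17: [257, 257, 256, 256, 256, 257, 257, 258]
t=18: [305, 305, 306, 306, 306, 305, 305, 304]
t=19: [248, 247, 247, 247, 247, 247, 248, 248]
t=20: [296, 296, 296, 296, 296, 296, 296, 296]
t=21: [259, 259, 259, 259, 259, 259, 259, 259]
t=22: [303, 303, 303, 303, 303, 303, 303, 303]
t=23: [250, 250, 250, 250, 250, 250, 250, 250]
t=24: [299, 299, 299, 299, 299, 299, 299, 299]
t=25: [255, 255, 255, 255, 255, 255, 255, 255]
t=26: [305, 305, 305, 305, 305, 305, 305, 305]
t=27: [248, 248, 248, 248, 248, 248, 248, 248]
t=28: [297, 297, 297, 297, 297, 297, 297, 297]
t=29: [257, 257, 257, 257, 257, 257, 257, 257]
t=30: [305, 305, 305, 305, 305, 305, 305, 305]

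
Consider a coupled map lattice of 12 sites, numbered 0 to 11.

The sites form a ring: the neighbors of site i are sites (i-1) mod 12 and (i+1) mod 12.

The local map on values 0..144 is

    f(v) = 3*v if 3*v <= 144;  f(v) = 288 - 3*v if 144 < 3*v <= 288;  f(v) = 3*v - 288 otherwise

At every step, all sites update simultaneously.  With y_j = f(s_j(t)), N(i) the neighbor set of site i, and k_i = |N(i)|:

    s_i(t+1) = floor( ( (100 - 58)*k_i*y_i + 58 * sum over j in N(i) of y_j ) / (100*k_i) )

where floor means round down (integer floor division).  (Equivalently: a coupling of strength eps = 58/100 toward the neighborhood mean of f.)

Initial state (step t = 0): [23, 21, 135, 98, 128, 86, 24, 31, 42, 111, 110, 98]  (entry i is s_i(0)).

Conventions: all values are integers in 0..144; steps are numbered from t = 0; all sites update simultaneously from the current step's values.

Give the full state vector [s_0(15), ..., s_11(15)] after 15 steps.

Answer: [74, 85, 101, 91, 74, 82, 101, 96, 77, 51, 47, 65]

Derivation:
t=0: [23, 21, 135, 98, 128, 86, 24, 31, 42, 111, 110, 98]
t=1: [48, 80, 69, 64, 50, 61, 65, 96, 92, 67, 32, 34]
t=2: [103, 85, 75, 103, 116, 111, 69, 30, 30, 67, 95, 112]
t=3: [32, 38, 42, 44, 44, 59, 73, 87, 89, 63, 40, 27]
t=4: [96, 112, 124, 130, 125, 104, 69, 37, 45, 82, 102, 96]
t=5: [13, 44, 78, 92, 73, 58, 73, 109, 101, 62, 19, 5]
t=6: [59, 82, 64, 40, 65, 87, 73, 40, 47, 63, 57, 34]
t=7: [88, 77, 87, 105, 81, 58, 71, 111, 122, 116, 107, 108]
t=8: [37, 38, 35, 32, 59, 82, 77, 63, 63, 57, 41, 31]
t=9: [106, 110, 105, 102, 86, 66, 64, 86, 104, 113, 112, 106]
t=10: [33, 34, 28, 24, 43, 74, 75, 47, 33, 42, 43, 35]
t=11: [101, 95, 85, 92, 94, 83, 86, 106, 119, 119, 121, 110]
t=12: [19, 15, 18, 16, 17, 26, 32, 41, 57, 70, 63, 43]
t=13: [74, 51, 49, 50, 57, 75, 98, 113, 107, 95, 101, 99]
t=14: [69, 116, 138, 132, 107, 62, 35, 32, 29, 15, 9, 27]
t=15: [74, 85, 101, 91, 74, 82, 101, 96, 77, 51, 47, 65]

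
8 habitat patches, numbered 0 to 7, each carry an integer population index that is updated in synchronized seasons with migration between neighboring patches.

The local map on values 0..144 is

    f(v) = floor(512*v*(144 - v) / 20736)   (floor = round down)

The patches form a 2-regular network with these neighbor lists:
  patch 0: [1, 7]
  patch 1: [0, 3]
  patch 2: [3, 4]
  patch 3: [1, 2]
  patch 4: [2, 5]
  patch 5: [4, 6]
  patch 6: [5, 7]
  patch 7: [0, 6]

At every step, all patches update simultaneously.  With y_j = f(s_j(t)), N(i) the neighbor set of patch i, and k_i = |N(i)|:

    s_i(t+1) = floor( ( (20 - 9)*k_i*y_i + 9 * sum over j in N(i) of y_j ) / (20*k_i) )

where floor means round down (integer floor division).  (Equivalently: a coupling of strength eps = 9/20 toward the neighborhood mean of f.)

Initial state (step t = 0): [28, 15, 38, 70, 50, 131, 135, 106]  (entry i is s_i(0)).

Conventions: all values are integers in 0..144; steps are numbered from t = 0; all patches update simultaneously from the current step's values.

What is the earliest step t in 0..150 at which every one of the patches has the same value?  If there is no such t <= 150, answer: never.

Simulating step by step:
t=0: [28, 15, 38, 70, 50, 131, 135, 106]  (not all equal)
t=1: [76, 72, 109, 102, 95, 55, 48, 79]  (not all equal)
t=2: [127, 122, 100, 107, 110, 117, 117, 123]  (not all equal)
t=3: [58, 70, 101, 92, 92, 81, 74, 64]  (not all equal)
t=4: [124, 124, 111, 117, 117, 124, 126, 125]  (not all equal)
t=5: [60, 64, 84, 76, 76, 63, 57, 58]  (not all equal)
t=6: [124, 125, 125, 126, 126, 125, 123, 123]  (not all equal)
t=7: [60, 58, 57, 56, 56, 58, 61, 62]  (not all equal)
t=8: [124, 122, 121, 121, 121, 123, 124, 124]  (not all equal)
t=9: [62, 65, 68, 67, 66, 63, 61, 61]  (not all equal)
t=10: [125, 126, 127, 126, 126, 126, 125, 125]  (not all equal)
t=11: [57, 56, 54, 55, 55, 56, 57, 58]  (not all equal)
t=12: [122, 121, 120, 120, 120, 121, 122, 122]  (not all equal)
t=13: [66, 68, 71, 70, 70, 68, 66, 66]  (not all equal)
t=14: [127, 127, 127, 127, 127, 127, 127, 127]  (all equal)

Answer: 14
Key observation: Synchronization is absorbing here: once all patches are equal they stay equal, and step 14 is the first all-equal step.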